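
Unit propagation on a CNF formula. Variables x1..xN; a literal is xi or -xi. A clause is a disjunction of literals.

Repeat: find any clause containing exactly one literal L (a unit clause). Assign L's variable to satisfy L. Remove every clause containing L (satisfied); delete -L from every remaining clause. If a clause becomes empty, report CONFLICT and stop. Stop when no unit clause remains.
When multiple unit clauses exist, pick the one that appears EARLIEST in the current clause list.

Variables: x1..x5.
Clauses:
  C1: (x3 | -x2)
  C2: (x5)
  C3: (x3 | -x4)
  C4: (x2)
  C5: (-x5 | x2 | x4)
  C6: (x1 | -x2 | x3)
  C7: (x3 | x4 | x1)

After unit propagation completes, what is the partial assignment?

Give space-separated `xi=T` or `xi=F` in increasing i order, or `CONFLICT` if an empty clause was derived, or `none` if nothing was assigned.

Answer: x2=T x3=T x5=T

Derivation:
unit clause [5] forces x5=T; simplify:
  drop -5 from [-5, 2, 4] -> [2, 4]
  satisfied 1 clause(s); 6 remain; assigned so far: [5]
unit clause [2] forces x2=T; simplify:
  drop -2 from [3, -2] -> [3]
  drop -2 from [1, -2, 3] -> [1, 3]
  satisfied 2 clause(s); 4 remain; assigned so far: [2, 5]
unit clause [3] forces x3=T; simplify:
  satisfied 4 clause(s); 0 remain; assigned so far: [2, 3, 5]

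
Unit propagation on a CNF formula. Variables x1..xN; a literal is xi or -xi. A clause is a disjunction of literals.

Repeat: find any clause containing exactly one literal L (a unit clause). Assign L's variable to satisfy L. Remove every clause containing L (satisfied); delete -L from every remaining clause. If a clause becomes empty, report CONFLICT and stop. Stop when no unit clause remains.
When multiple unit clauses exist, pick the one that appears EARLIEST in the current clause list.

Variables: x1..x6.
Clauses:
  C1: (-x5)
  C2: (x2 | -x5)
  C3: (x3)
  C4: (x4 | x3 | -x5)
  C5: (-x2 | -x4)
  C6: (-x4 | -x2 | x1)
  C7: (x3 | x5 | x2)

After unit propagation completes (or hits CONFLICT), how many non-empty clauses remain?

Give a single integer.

unit clause [-5] forces x5=F; simplify:
  drop 5 from [3, 5, 2] -> [3, 2]
  satisfied 3 clause(s); 4 remain; assigned so far: [5]
unit clause [3] forces x3=T; simplify:
  satisfied 2 clause(s); 2 remain; assigned so far: [3, 5]

Answer: 2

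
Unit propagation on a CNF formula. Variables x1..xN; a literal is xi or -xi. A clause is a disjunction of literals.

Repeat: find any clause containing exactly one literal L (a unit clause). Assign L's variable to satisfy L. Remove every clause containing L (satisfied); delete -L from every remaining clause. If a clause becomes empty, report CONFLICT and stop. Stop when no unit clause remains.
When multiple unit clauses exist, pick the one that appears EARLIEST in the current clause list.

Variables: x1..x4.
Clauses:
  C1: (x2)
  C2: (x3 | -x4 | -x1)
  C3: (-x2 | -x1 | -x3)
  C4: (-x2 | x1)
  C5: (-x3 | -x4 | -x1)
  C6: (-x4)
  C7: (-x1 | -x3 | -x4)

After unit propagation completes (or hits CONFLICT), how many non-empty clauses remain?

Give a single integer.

Answer: 0

Derivation:
unit clause [2] forces x2=T; simplify:
  drop -2 from [-2, -1, -3] -> [-1, -3]
  drop -2 from [-2, 1] -> [1]
  satisfied 1 clause(s); 6 remain; assigned so far: [2]
unit clause [1] forces x1=T; simplify:
  drop -1 from [3, -4, -1] -> [3, -4]
  drop -1 from [-1, -3] -> [-3]
  drop -1 from [-3, -4, -1] -> [-3, -4]
  drop -1 from [-1, -3, -4] -> [-3, -4]
  satisfied 1 clause(s); 5 remain; assigned so far: [1, 2]
unit clause [-3] forces x3=F; simplify:
  drop 3 from [3, -4] -> [-4]
  satisfied 3 clause(s); 2 remain; assigned so far: [1, 2, 3]
unit clause [-4] forces x4=F; simplify:
  satisfied 2 clause(s); 0 remain; assigned so far: [1, 2, 3, 4]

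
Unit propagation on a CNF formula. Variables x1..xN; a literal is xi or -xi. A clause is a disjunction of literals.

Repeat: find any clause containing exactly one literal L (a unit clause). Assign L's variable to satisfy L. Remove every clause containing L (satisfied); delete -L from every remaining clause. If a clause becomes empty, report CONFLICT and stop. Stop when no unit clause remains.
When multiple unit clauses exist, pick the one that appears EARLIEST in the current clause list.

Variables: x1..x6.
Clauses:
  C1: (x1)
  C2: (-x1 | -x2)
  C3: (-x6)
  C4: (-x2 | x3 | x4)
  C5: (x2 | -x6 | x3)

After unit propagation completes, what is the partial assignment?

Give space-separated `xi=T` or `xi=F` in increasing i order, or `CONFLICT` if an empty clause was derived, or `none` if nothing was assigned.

Answer: x1=T x2=F x6=F

Derivation:
unit clause [1] forces x1=T; simplify:
  drop -1 from [-1, -2] -> [-2]
  satisfied 1 clause(s); 4 remain; assigned so far: [1]
unit clause [-2] forces x2=F; simplify:
  drop 2 from [2, -6, 3] -> [-6, 3]
  satisfied 2 clause(s); 2 remain; assigned so far: [1, 2]
unit clause [-6] forces x6=F; simplify:
  satisfied 2 clause(s); 0 remain; assigned so far: [1, 2, 6]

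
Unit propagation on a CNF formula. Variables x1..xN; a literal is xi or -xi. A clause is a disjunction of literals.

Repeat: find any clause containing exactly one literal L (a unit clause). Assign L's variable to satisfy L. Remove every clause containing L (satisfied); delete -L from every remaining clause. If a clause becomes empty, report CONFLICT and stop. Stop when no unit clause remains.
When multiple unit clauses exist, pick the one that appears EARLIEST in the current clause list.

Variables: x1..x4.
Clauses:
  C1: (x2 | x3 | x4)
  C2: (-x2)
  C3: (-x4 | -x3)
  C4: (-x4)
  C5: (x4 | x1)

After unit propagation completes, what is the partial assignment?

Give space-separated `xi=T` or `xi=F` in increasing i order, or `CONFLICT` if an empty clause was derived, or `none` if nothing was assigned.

Answer: x1=T x2=F x3=T x4=F

Derivation:
unit clause [-2] forces x2=F; simplify:
  drop 2 from [2, 3, 4] -> [3, 4]
  satisfied 1 clause(s); 4 remain; assigned so far: [2]
unit clause [-4] forces x4=F; simplify:
  drop 4 from [3, 4] -> [3]
  drop 4 from [4, 1] -> [1]
  satisfied 2 clause(s); 2 remain; assigned so far: [2, 4]
unit clause [3] forces x3=T; simplify:
  satisfied 1 clause(s); 1 remain; assigned so far: [2, 3, 4]
unit clause [1] forces x1=T; simplify:
  satisfied 1 clause(s); 0 remain; assigned so far: [1, 2, 3, 4]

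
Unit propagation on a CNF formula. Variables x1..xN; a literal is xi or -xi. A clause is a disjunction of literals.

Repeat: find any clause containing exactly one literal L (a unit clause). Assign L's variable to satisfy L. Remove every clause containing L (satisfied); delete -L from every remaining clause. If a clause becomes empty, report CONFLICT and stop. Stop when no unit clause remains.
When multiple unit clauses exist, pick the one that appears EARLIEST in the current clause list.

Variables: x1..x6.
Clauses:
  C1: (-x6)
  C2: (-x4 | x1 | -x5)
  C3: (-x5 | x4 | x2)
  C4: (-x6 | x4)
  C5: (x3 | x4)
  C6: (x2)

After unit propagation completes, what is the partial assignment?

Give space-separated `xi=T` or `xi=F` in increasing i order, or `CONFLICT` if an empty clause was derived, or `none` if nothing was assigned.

unit clause [-6] forces x6=F; simplify:
  satisfied 2 clause(s); 4 remain; assigned so far: [6]
unit clause [2] forces x2=T; simplify:
  satisfied 2 clause(s); 2 remain; assigned so far: [2, 6]

Answer: x2=T x6=F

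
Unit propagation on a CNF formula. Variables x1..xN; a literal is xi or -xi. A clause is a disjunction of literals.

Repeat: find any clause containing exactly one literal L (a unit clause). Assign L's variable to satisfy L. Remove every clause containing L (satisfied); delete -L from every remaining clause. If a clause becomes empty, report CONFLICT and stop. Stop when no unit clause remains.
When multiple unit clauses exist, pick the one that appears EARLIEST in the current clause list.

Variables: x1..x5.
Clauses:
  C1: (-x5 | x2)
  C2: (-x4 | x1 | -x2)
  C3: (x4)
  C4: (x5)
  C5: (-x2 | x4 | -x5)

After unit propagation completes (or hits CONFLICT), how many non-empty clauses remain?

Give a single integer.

Answer: 0

Derivation:
unit clause [4] forces x4=T; simplify:
  drop -4 from [-4, 1, -2] -> [1, -2]
  satisfied 2 clause(s); 3 remain; assigned so far: [4]
unit clause [5] forces x5=T; simplify:
  drop -5 from [-5, 2] -> [2]
  satisfied 1 clause(s); 2 remain; assigned so far: [4, 5]
unit clause [2] forces x2=T; simplify:
  drop -2 from [1, -2] -> [1]
  satisfied 1 clause(s); 1 remain; assigned so far: [2, 4, 5]
unit clause [1] forces x1=T; simplify:
  satisfied 1 clause(s); 0 remain; assigned so far: [1, 2, 4, 5]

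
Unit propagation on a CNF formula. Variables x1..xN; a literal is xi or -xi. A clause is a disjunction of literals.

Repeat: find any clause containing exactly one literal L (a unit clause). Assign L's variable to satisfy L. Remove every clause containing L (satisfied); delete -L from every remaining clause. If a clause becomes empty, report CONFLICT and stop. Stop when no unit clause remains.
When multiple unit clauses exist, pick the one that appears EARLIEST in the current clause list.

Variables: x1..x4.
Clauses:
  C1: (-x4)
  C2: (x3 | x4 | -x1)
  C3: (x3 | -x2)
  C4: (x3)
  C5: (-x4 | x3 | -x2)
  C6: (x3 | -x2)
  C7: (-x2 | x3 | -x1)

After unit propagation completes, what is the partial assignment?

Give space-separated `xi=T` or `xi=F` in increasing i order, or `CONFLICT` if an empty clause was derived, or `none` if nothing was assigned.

unit clause [-4] forces x4=F; simplify:
  drop 4 from [3, 4, -1] -> [3, -1]
  satisfied 2 clause(s); 5 remain; assigned so far: [4]
unit clause [3] forces x3=T; simplify:
  satisfied 5 clause(s); 0 remain; assigned so far: [3, 4]

Answer: x3=T x4=F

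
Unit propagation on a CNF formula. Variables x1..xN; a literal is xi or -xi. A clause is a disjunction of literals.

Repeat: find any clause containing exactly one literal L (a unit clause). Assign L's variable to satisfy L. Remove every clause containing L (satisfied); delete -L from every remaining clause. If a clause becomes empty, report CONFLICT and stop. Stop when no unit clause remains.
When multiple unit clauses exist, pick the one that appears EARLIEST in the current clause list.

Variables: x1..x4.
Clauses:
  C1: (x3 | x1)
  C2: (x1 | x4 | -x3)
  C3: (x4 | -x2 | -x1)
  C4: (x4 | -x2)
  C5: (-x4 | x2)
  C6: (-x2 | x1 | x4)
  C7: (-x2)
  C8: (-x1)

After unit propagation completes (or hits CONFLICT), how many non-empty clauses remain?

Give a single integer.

Answer: 0

Derivation:
unit clause [-2] forces x2=F; simplify:
  drop 2 from [-4, 2] -> [-4]
  satisfied 4 clause(s); 4 remain; assigned so far: [2]
unit clause [-4] forces x4=F; simplify:
  drop 4 from [1, 4, -3] -> [1, -3]
  satisfied 1 clause(s); 3 remain; assigned so far: [2, 4]
unit clause [-1] forces x1=F; simplify:
  drop 1 from [3, 1] -> [3]
  drop 1 from [1, -3] -> [-3]
  satisfied 1 clause(s); 2 remain; assigned so far: [1, 2, 4]
unit clause [3] forces x3=T; simplify:
  drop -3 from [-3] -> [] (empty!)
  satisfied 1 clause(s); 1 remain; assigned so far: [1, 2, 3, 4]
CONFLICT (empty clause)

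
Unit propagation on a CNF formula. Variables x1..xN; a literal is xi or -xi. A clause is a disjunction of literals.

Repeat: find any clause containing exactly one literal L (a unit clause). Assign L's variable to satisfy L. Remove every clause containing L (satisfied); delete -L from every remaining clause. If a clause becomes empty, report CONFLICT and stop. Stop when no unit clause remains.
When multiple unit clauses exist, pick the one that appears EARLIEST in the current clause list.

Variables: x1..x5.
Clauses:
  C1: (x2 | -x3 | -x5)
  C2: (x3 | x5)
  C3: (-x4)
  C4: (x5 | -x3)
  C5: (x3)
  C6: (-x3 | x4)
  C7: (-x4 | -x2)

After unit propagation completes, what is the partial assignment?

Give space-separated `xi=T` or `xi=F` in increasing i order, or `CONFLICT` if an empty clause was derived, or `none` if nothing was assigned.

unit clause [-4] forces x4=F; simplify:
  drop 4 from [-3, 4] -> [-3]
  satisfied 2 clause(s); 5 remain; assigned so far: [4]
unit clause [3] forces x3=T; simplify:
  drop -3 from [2, -3, -5] -> [2, -5]
  drop -3 from [5, -3] -> [5]
  drop -3 from [-3] -> [] (empty!)
  satisfied 2 clause(s); 3 remain; assigned so far: [3, 4]
CONFLICT (empty clause)

Answer: CONFLICT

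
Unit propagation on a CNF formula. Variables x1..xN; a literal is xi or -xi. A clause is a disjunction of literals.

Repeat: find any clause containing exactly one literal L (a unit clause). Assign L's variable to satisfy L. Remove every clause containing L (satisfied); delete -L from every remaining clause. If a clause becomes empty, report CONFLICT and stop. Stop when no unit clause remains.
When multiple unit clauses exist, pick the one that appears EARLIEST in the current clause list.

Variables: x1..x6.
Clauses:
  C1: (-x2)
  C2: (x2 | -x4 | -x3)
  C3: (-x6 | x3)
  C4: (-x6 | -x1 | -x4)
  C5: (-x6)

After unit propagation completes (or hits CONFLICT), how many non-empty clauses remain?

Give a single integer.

Answer: 1

Derivation:
unit clause [-2] forces x2=F; simplify:
  drop 2 from [2, -4, -3] -> [-4, -3]
  satisfied 1 clause(s); 4 remain; assigned so far: [2]
unit clause [-6] forces x6=F; simplify:
  satisfied 3 clause(s); 1 remain; assigned so far: [2, 6]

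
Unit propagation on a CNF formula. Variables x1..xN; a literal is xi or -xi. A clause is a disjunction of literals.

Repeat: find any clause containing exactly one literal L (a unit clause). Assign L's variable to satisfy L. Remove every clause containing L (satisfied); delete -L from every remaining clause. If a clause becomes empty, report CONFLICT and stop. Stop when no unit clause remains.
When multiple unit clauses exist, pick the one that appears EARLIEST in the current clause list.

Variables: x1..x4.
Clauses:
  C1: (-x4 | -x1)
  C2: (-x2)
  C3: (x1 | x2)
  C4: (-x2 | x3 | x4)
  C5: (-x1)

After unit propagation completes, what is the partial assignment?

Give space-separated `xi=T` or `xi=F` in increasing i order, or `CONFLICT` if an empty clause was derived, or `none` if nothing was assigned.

unit clause [-2] forces x2=F; simplify:
  drop 2 from [1, 2] -> [1]
  satisfied 2 clause(s); 3 remain; assigned so far: [2]
unit clause [1] forces x1=T; simplify:
  drop -1 from [-4, -1] -> [-4]
  drop -1 from [-1] -> [] (empty!)
  satisfied 1 clause(s); 2 remain; assigned so far: [1, 2]
CONFLICT (empty clause)

Answer: CONFLICT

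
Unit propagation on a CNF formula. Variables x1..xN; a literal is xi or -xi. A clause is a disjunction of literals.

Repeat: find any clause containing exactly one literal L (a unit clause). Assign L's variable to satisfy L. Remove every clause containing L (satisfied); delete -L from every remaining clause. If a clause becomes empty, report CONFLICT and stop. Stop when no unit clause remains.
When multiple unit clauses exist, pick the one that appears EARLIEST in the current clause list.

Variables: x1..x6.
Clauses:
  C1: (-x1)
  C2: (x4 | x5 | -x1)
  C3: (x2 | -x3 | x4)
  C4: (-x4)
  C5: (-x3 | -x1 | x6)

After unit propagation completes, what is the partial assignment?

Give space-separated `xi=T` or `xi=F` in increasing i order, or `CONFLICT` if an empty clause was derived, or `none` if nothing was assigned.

Answer: x1=F x4=F

Derivation:
unit clause [-1] forces x1=F; simplify:
  satisfied 3 clause(s); 2 remain; assigned so far: [1]
unit clause [-4] forces x4=F; simplify:
  drop 4 from [2, -3, 4] -> [2, -3]
  satisfied 1 clause(s); 1 remain; assigned so far: [1, 4]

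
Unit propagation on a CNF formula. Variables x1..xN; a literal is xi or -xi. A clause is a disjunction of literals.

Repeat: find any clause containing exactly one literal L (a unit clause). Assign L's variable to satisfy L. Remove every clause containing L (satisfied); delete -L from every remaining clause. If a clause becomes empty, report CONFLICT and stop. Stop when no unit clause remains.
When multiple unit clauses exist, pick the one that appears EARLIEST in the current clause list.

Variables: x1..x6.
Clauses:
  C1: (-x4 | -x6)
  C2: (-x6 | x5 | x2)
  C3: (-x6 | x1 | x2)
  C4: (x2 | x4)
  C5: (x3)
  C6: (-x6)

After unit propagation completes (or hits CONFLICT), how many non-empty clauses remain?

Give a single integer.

Answer: 1

Derivation:
unit clause [3] forces x3=T; simplify:
  satisfied 1 clause(s); 5 remain; assigned so far: [3]
unit clause [-6] forces x6=F; simplify:
  satisfied 4 clause(s); 1 remain; assigned so far: [3, 6]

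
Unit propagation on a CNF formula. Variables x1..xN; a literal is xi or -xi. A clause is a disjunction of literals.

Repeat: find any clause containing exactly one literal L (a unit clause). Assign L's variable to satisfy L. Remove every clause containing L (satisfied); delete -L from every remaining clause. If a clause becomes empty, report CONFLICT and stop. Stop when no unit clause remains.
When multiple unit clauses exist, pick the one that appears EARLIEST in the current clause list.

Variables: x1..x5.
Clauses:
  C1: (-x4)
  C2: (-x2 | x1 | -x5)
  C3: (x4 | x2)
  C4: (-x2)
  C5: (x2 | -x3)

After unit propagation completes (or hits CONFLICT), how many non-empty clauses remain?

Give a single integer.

Answer: 1

Derivation:
unit clause [-4] forces x4=F; simplify:
  drop 4 from [4, 2] -> [2]
  satisfied 1 clause(s); 4 remain; assigned so far: [4]
unit clause [2] forces x2=T; simplify:
  drop -2 from [-2, 1, -5] -> [1, -5]
  drop -2 from [-2] -> [] (empty!)
  satisfied 2 clause(s); 2 remain; assigned so far: [2, 4]
CONFLICT (empty clause)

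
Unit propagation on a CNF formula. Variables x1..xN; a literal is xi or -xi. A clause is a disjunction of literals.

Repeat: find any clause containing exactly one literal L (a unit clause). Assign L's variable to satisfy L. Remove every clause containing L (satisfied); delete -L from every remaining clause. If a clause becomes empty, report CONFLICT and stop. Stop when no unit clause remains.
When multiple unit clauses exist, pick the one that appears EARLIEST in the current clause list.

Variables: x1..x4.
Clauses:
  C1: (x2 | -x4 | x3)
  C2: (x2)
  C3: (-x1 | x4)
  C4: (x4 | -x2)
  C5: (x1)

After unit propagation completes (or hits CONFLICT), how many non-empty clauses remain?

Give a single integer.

Answer: 0

Derivation:
unit clause [2] forces x2=T; simplify:
  drop -2 from [4, -2] -> [4]
  satisfied 2 clause(s); 3 remain; assigned so far: [2]
unit clause [4] forces x4=T; simplify:
  satisfied 2 clause(s); 1 remain; assigned so far: [2, 4]
unit clause [1] forces x1=T; simplify:
  satisfied 1 clause(s); 0 remain; assigned so far: [1, 2, 4]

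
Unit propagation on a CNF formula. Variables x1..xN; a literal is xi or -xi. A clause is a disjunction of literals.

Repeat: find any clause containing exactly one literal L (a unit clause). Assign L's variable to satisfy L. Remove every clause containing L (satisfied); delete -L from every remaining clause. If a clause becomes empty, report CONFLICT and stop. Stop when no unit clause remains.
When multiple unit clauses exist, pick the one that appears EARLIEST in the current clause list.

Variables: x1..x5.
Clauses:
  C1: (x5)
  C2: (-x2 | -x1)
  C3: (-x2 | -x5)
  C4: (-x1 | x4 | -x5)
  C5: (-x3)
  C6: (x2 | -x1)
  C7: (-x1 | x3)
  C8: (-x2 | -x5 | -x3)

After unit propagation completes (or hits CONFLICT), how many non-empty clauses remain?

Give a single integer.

Answer: 0

Derivation:
unit clause [5] forces x5=T; simplify:
  drop -5 from [-2, -5] -> [-2]
  drop -5 from [-1, 4, -5] -> [-1, 4]
  drop -5 from [-2, -5, -3] -> [-2, -3]
  satisfied 1 clause(s); 7 remain; assigned so far: [5]
unit clause [-2] forces x2=F; simplify:
  drop 2 from [2, -1] -> [-1]
  satisfied 3 clause(s); 4 remain; assigned so far: [2, 5]
unit clause [-3] forces x3=F; simplify:
  drop 3 from [-1, 3] -> [-1]
  satisfied 1 clause(s); 3 remain; assigned so far: [2, 3, 5]
unit clause [-1] forces x1=F; simplify:
  satisfied 3 clause(s); 0 remain; assigned so far: [1, 2, 3, 5]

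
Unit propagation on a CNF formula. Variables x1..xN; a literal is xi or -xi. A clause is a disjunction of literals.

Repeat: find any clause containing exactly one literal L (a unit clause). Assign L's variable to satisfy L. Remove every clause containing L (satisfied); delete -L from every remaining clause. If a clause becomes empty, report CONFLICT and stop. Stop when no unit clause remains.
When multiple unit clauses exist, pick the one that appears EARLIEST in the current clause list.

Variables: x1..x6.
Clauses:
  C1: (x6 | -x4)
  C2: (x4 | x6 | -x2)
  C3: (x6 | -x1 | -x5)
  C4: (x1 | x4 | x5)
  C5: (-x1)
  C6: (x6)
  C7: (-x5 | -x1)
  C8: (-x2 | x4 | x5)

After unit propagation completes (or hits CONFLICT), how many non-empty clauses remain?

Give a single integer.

Answer: 2

Derivation:
unit clause [-1] forces x1=F; simplify:
  drop 1 from [1, 4, 5] -> [4, 5]
  satisfied 3 clause(s); 5 remain; assigned so far: [1]
unit clause [6] forces x6=T; simplify:
  satisfied 3 clause(s); 2 remain; assigned so far: [1, 6]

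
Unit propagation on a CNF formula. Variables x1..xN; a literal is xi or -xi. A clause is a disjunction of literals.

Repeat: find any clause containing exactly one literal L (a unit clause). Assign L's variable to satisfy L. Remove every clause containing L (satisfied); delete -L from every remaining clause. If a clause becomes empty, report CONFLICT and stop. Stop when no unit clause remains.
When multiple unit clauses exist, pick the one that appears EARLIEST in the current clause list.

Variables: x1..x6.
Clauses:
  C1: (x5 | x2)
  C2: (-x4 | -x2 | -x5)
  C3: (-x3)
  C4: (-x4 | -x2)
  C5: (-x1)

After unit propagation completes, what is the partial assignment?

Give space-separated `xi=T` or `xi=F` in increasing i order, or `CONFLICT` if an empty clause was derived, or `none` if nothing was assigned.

unit clause [-3] forces x3=F; simplify:
  satisfied 1 clause(s); 4 remain; assigned so far: [3]
unit clause [-1] forces x1=F; simplify:
  satisfied 1 clause(s); 3 remain; assigned so far: [1, 3]

Answer: x1=F x3=F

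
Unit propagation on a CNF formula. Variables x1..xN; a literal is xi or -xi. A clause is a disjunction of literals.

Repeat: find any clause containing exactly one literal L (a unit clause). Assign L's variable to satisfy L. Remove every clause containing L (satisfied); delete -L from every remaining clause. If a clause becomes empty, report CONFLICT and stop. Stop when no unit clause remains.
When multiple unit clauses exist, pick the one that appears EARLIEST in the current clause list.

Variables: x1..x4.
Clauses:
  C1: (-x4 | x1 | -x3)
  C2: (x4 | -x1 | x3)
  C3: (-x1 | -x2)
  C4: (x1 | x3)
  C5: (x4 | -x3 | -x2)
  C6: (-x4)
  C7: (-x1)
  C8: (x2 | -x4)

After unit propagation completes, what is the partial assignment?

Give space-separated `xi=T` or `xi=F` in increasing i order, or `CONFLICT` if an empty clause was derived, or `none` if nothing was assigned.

Answer: x1=F x2=F x3=T x4=F

Derivation:
unit clause [-4] forces x4=F; simplify:
  drop 4 from [4, -1, 3] -> [-1, 3]
  drop 4 from [4, -3, -2] -> [-3, -2]
  satisfied 3 clause(s); 5 remain; assigned so far: [4]
unit clause [-1] forces x1=F; simplify:
  drop 1 from [1, 3] -> [3]
  satisfied 3 clause(s); 2 remain; assigned so far: [1, 4]
unit clause [3] forces x3=T; simplify:
  drop -3 from [-3, -2] -> [-2]
  satisfied 1 clause(s); 1 remain; assigned so far: [1, 3, 4]
unit clause [-2] forces x2=F; simplify:
  satisfied 1 clause(s); 0 remain; assigned so far: [1, 2, 3, 4]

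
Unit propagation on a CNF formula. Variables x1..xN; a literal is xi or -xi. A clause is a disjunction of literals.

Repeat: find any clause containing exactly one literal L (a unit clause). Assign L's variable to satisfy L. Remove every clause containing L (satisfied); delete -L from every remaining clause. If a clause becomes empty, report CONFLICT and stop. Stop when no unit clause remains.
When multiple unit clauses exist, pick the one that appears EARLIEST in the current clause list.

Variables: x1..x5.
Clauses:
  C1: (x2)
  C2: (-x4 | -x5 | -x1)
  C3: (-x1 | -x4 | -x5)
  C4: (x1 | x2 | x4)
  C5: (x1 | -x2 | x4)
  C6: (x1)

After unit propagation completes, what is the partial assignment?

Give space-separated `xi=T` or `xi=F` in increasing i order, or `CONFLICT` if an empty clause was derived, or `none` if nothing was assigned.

Answer: x1=T x2=T

Derivation:
unit clause [2] forces x2=T; simplify:
  drop -2 from [1, -2, 4] -> [1, 4]
  satisfied 2 clause(s); 4 remain; assigned so far: [2]
unit clause [1] forces x1=T; simplify:
  drop -1 from [-4, -5, -1] -> [-4, -5]
  drop -1 from [-1, -4, -5] -> [-4, -5]
  satisfied 2 clause(s); 2 remain; assigned so far: [1, 2]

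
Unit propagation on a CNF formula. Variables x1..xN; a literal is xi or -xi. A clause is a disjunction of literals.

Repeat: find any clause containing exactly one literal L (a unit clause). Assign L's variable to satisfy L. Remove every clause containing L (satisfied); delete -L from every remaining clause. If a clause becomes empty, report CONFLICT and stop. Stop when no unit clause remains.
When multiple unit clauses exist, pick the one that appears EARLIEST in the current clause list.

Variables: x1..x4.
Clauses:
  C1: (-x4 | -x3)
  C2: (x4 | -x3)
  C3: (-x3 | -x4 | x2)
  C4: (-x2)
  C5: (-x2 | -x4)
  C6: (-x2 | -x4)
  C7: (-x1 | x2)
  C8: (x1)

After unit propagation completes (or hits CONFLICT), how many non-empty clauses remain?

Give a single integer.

Answer: 3

Derivation:
unit clause [-2] forces x2=F; simplify:
  drop 2 from [-3, -4, 2] -> [-3, -4]
  drop 2 from [-1, 2] -> [-1]
  satisfied 3 clause(s); 5 remain; assigned so far: [2]
unit clause [-1] forces x1=F; simplify:
  drop 1 from [1] -> [] (empty!)
  satisfied 1 clause(s); 4 remain; assigned so far: [1, 2]
CONFLICT (empty clause)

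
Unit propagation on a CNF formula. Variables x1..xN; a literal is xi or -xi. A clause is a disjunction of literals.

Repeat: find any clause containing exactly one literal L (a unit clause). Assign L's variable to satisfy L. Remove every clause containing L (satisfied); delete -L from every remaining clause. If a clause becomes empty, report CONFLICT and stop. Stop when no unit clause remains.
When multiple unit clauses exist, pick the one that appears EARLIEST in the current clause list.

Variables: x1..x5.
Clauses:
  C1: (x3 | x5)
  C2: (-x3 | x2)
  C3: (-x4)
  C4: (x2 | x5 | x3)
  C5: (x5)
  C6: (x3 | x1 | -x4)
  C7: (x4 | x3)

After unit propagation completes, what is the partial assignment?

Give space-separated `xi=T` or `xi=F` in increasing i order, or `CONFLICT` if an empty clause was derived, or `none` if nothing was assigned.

unit clause [-4] forces x4=F; simplify:
  drop 4 from [4, 3] -> [3]
  satisfied 2 clause(s); 5 remain; assigned so far: [4]
unit clause [5] forces x5=T; simplify:
  satisfied 3 clause(s); 2 remain; assigned so far: [4, 5]
unit clause [3] forces x3=T; simplify:
  drop -3 from [-3, 2] -> [2]
  satisfied 1 clause(s); 1 remain; assigned so far: [3, 4, 5]
unit clause [2] forces x2=T; simplify:
  satisfied 1 clause(s); 0 remain; assigned so far: [2, 3, 4, 5]

Answer: x2=T x3=T x4=F x5=T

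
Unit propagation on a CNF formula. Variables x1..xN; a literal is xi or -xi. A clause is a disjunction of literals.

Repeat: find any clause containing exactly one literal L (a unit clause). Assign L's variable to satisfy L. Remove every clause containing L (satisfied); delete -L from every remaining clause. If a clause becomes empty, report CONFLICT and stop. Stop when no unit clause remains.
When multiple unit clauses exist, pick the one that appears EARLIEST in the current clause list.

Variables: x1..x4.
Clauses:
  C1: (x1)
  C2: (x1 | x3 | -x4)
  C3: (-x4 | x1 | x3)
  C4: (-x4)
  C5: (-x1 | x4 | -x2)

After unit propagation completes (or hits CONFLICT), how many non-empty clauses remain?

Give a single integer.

Answer: 0

Derivation:
unit clause [1] forces x1=T; simplify:
  drop -1 from [-1, 4, -2] -> [4, -2]
  satisfied 3 clause(s); 2 remain; assigned so far: [1]
unit clause [-4] forces x4=F; simplify:
  drop 4 from [4, -2] -> [-2]
  satisfied 1 clause(s); 1 remain; assigned so far: [1, 4]
unit clause [-2] forces x2=F; simplify:
  satisfied 1 clause(s); 0 remain; assigned so far: [1, 2, 4]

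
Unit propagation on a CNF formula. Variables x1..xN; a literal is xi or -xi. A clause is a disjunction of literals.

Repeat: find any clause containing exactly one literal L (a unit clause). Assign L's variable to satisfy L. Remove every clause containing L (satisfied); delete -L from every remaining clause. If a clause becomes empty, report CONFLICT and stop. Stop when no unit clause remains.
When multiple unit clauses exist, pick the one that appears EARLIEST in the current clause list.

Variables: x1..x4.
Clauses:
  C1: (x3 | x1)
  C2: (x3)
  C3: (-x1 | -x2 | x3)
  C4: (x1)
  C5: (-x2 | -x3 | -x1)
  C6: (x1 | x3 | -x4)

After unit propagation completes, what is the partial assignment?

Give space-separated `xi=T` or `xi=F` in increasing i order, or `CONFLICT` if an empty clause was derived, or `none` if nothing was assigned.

Answer: x1=T x2=F x3=T

Derivation:
unit clause [3] forces x3=T; simplify:
  drop -3 from [-2, -3, -1] -> [-2, -1]
  satisfied 4 clause(s); 2 remain; assigned so far: [3]
unit clause [1] forces x1=T; simplify:
  drop -1 from [-2, -1] -> [-2]
  satisfied 1 clause(s); 1 remain; assigned so far: [1, 3]
unit clause [-2] forces x2=F; simplify:
  satisfied 1 clause(s); 0 remain; assigned so far: [1, 2, 3]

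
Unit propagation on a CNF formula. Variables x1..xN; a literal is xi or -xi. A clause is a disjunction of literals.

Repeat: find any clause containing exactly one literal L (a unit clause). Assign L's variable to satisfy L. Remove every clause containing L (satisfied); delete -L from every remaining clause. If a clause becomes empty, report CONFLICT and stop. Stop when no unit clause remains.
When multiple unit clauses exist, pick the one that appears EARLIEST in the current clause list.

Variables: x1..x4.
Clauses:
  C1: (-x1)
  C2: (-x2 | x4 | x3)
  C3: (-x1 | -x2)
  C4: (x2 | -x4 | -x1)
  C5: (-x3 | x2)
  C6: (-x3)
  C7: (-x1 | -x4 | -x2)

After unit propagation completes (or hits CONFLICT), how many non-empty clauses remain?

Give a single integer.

Answer: 1

Derivation:
unit clause [-1] forces x1=F; simplify:
  satisfied 4 clause(s); 3 remain; assigned so far: [1]
unit clause [-3] forces x3=F; simplify:
  drop 3 from [-2, 4, 3] -> [-2, 4]
  satisfied 2 clause(s); 1 remain; assigned so far: [1, 3]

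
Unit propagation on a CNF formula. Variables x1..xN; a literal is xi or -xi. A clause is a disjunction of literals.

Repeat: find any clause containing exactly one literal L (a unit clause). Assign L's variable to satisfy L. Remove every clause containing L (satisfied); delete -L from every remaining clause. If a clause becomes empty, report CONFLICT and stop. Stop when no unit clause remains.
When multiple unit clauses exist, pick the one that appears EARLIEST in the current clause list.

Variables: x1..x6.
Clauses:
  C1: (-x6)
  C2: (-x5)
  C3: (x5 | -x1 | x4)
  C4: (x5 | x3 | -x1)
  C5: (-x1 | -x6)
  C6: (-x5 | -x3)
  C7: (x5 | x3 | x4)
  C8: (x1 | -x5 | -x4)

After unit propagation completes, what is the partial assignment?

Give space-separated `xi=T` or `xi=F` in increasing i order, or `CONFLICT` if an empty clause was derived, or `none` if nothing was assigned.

Answer: x5=F x6=F

Derivation:
unit clause [-6] forces x6=F; simplify:
  satisfied 2 clause(s); 6 remain; assigned so far: [6]
unit clause [-5] forces x5=F; simplify:
  drop 5 from [5, -1, 4] -> [-1, 4]
  drop 5 from [5, 3, -1] -> [3, -1]
  drop 5 from [5, 3, 4] -> [3, 4]
  satisfied 3 clause(s); 3 remain; assigned so far: [5, 6]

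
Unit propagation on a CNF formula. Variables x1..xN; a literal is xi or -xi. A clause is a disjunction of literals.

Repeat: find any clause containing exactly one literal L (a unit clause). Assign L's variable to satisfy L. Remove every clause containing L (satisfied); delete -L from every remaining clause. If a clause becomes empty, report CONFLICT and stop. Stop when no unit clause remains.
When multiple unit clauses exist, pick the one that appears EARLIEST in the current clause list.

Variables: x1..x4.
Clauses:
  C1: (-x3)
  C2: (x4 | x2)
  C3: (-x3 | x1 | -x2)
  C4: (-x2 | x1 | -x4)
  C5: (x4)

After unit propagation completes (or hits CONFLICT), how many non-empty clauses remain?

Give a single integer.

Answer: 1

Derivation:
unit clause [-3] forces x3=F; simplify:
  satisfied 2 clause(s); 3 remain; assigned so far: [3]
unit clause [4] forces x4=T; simplify:
  drop -4 from [-2, 1, -4] -> [-2, 1]
  satisfied 2 clause(s); 1 remain; assigned so far: [3, 4]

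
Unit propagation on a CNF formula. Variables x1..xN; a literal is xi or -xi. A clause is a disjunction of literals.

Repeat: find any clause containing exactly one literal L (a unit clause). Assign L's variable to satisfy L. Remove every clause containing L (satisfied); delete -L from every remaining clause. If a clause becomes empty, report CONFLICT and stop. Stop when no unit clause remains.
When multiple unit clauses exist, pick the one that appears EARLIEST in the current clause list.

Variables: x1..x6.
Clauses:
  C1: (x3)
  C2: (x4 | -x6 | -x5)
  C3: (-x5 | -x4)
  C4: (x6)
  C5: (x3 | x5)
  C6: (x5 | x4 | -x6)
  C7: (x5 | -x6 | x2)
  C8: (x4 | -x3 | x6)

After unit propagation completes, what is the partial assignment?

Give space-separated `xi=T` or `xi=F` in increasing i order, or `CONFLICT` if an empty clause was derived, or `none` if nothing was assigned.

unit clause [3] forces x3=T; simplify:
  drop -3 from [4, -3, 6] -> [4, 6]
  satisfied 2 clause(s); 6 remain; assigned so far: [3]
unit clause [6] forces x6=T; simplify:
  drop -6 from [4, -6, -5] -> [4, -5]
  drop -6 from [5, 4, -6] -> [5, 4]
  drop -6 from [5, -6, 2] -> [5, 2]
  satisfied 2 clause(s); 4 remain; assigned so far: [3, 6]

Answer: x3=T x6=T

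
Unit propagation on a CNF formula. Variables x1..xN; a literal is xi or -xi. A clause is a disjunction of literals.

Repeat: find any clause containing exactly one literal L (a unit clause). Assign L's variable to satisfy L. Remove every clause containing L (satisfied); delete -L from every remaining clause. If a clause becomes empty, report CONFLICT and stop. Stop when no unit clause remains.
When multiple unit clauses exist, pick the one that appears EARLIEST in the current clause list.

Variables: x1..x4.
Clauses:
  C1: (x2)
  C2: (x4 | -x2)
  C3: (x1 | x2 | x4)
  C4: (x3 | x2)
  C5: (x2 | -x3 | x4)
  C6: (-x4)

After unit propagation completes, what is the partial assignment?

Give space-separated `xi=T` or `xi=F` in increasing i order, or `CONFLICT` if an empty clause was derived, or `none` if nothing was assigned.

Answer: CONFLICT

Derivation:
unit clause [2] forces x2=T; simplify:
  drop -2 from [4, -2] -> [4]
  satisfied 4 clause(s); 2 remain; assigned so far: [2]
unit clause [4] forces x4=T; simplify:
  drop -4 from [-4] -> [] (empty!)
  satisfied 1 clause(s); 1 remain; assigned so far: [2, 4]
CONFLICT (empty clause)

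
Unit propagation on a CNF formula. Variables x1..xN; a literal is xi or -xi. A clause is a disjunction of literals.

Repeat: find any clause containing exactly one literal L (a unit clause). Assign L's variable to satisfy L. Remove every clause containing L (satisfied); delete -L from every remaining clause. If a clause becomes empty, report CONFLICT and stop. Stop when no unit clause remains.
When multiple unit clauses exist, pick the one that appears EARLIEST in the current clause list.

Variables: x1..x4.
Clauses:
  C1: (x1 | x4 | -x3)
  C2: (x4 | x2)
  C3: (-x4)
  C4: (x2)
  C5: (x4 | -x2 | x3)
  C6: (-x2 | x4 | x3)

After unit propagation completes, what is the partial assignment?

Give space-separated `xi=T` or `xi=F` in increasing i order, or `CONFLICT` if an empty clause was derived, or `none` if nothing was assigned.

Answer: x1=T x2=T x3=T x4=F

Derivation:
unit clause [-4] forces x4=F; simplify:
  drop 4 from [1, 4, -3] -> [1, -3]
  drop 4 from [4, 2] -> [2]
  drop 4 from [4, -2, 3] -> [-2, 3]
  drop 4 from [-2, 4, 3] -> [-2, 3]
  satisfied 1 clause(s); 5 remain; assigned so far: [4]
unit clause [2] forces x2=T; simplify:
  drop -2 from [-2, 3] -> [3]
  drop -2 from [-2, 3] -> [3]
  satisfied 2 clause(s); 3 remain; assigned so far: [2, 4]
unit clause [3] forces x3=T; simplify:
  drop -3 from [1, -3] -> [1]
  satisfied 2 clause(s); 1 remain; assigned so far: [2, 3, 4]
unit clause [1] forces x1=T; simplify:
  satisfied 1 clause(s); 0 remain; assigned so far: [1, 2, 3, 4]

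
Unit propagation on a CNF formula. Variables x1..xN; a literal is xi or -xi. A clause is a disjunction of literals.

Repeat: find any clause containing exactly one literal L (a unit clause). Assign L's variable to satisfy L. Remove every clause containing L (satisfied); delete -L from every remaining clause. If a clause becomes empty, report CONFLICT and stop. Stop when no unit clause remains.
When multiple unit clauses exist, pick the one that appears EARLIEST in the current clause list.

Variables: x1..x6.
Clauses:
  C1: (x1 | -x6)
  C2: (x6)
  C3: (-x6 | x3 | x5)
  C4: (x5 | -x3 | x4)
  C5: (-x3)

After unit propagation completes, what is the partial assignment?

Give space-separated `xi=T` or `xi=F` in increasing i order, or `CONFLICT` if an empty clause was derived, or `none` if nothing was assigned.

Answer: x1=T x3=F x5=T x6=T

Derivation:
unit clause [6] forces x6=T; simplify:
  drop -6 from [1, -6] -> [1]
  drop -6 from [-6, 3, 5] -> [3, 5]
  satisfied 1 clause(s); 4 remain; assigned so far: [6]
unit clause [1] forces x1=T; simplify:
  satisfied 1 clause(s); 3 remain; assigned so far: [1, 6]
unit clause [-3] forces x3=F; simplify:
  drop 3 from [3, 5] -> [5]
  satisfied 2 clause(s); 1 remain; assigned so far: [1, 3, 6]
unit clause [5] forces x5=T; simplify:
  satisfied 1 clause(s); 0 remain; assigned so far: [1, 3, 5, 6]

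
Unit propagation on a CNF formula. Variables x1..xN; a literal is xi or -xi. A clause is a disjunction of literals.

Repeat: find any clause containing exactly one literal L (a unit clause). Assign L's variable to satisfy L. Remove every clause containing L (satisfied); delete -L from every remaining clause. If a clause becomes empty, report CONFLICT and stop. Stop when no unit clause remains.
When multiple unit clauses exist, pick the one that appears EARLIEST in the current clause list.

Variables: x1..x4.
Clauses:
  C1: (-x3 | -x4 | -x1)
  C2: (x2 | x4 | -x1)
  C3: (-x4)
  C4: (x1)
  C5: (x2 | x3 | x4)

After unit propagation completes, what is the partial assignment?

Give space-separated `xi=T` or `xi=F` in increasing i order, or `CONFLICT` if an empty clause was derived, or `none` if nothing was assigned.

unit clause [-4] forces x4=F; simplify:
  drop 4 from [2, 4, -1] -> [2, -1]
  drop 4 from [2, 3, 4] -> [2, 3]
  satisfied 2 clause(s); 3 remain; assigned so far: [4]
unit clause [1] forces x1=T; simplify:
  drop -1 from [2, -1] -> [2]
  satisfied 1 clause(s); 2 remain; assigned so far: [1, 4]
unit clause [2] forces x2=T; simplify:
  satisfied 2 clause(s); 0 remain; assigned so far: [1, 2, 4]

Answer: x1=T x2=T x4=F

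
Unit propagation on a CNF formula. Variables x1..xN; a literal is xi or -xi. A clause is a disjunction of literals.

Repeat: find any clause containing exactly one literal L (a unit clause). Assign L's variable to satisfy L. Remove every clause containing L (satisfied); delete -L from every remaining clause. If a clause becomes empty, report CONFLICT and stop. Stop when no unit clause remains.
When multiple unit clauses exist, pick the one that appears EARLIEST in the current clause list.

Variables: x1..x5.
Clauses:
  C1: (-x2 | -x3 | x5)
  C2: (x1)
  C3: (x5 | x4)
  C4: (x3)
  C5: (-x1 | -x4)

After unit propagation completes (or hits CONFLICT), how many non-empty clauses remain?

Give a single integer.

Answer: 0

Derivation:
unit clause [1] forces x1=T; simplify:
  drop -1 from [-1, -4] -> [-4]
  satisfied 1 clause(s); 4 remain; assigned so far: [1]
unit clause [3] forces x3=T; simplify:
  drop -3 from [-2, -3, 5] -> [-2, 5]
  satisfied 1 clause(s); 3 remain; assigned so far: [1, 3]
unit clause [-4] forces x4=F; simplify:
  drop 4 from [5, 4] -> [5]
  satisfied 1 clause(s); 2 remain; assigned so far: [1, 3, 4]
unit clause [5] forces x5=T; simplify:
  satisfied 2 clause(s); 0 remain; assigned so far: [1, 3, 4, 5]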